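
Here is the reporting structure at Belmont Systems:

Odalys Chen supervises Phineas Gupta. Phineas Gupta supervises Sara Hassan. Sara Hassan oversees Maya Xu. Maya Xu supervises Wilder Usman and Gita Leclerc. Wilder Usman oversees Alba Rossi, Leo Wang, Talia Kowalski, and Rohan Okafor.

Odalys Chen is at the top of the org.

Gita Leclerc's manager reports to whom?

Gita Leclerc reports to Maya Xu, and Maya Xu reports to Sara Hassan. So Gita Leclerc's skip-level manager is Sara Hassan.

Sara Hassan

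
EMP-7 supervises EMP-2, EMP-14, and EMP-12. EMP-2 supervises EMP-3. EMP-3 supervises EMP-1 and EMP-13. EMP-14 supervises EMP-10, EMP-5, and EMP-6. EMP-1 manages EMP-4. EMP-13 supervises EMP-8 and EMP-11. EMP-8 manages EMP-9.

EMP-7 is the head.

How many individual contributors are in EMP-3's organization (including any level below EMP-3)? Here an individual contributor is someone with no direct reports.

3

The people in EMP-3's organization with no one reporting to them are EMP-11, EMP-9, EMP-4. That is 3.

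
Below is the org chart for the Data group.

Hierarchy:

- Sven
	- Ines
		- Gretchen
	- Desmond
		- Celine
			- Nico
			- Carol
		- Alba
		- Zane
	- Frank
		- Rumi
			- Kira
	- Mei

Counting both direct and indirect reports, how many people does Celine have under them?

Celine directly manages Nico, Carol. Nico has no reports. Carol has no reports. So Celine's organization is 2 direct reports plus everyone under them: 1 + 1 = 2.

2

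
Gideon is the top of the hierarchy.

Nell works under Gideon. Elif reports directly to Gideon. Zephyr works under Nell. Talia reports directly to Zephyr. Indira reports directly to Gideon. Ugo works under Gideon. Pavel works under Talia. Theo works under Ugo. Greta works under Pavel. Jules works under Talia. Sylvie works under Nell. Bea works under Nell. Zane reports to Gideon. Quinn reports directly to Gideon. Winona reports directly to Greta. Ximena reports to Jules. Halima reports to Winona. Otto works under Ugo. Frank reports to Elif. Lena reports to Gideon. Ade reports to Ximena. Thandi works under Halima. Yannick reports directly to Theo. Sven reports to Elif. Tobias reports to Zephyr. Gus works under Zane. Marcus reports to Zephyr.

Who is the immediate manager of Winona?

Greta

Winona reports directly to Greta.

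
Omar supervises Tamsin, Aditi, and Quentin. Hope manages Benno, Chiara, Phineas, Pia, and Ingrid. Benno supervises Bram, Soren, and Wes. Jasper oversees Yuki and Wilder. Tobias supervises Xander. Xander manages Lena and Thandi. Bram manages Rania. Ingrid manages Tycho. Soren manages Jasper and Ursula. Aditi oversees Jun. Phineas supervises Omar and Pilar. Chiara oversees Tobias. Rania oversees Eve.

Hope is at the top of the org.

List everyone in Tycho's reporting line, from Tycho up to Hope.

Tycho -> Ingrid -> Hope

Tycho reports to Ingrid. Ingrid reports to Hope. Hope is at the top.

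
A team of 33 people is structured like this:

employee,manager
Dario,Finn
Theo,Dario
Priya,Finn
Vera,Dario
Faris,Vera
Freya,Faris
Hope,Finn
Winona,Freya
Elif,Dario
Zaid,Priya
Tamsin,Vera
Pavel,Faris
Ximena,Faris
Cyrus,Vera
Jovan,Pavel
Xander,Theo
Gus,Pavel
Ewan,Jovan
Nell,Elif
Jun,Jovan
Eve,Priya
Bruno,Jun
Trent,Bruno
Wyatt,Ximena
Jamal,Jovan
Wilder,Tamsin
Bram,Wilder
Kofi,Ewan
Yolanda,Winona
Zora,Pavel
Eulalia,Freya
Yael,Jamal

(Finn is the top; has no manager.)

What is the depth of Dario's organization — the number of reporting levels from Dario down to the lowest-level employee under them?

7

The longest chain under Dario runs Dario → Vera → Faris → Pavel → Jovan → Jun → Bruno → Trent, which is 7 levels below Dario.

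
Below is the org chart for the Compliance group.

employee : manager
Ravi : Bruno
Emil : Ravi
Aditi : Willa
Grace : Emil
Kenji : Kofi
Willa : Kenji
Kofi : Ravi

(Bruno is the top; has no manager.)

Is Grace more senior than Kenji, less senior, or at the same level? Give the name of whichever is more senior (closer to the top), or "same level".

Both Grace and Kenji are 3 levels below Bruno.

same level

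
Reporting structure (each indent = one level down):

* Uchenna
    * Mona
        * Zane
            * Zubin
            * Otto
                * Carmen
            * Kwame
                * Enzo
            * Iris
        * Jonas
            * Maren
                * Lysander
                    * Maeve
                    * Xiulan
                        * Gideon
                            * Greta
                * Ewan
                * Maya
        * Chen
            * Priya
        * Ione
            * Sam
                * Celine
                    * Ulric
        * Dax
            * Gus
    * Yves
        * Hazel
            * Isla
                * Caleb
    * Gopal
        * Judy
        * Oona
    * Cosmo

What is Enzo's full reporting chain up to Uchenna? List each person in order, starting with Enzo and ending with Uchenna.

Enzo -> Kwame -> Zane -> Mona -> Uchenna

Enzo reports to Kwame. Kwame reports to Zane. Zane reports to Mona. Mona reports to Uchenna. Uchenna is at the top.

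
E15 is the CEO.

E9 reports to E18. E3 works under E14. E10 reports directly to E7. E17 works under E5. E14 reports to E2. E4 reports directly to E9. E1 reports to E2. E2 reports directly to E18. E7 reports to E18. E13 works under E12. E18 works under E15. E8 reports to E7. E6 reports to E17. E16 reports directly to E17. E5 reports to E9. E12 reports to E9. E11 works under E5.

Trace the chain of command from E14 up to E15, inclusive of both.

E14 -> E2 -> E18 -> E15

E14 reports to E2. E2 reports to E18. E18 reports to E15. E15 is at the top.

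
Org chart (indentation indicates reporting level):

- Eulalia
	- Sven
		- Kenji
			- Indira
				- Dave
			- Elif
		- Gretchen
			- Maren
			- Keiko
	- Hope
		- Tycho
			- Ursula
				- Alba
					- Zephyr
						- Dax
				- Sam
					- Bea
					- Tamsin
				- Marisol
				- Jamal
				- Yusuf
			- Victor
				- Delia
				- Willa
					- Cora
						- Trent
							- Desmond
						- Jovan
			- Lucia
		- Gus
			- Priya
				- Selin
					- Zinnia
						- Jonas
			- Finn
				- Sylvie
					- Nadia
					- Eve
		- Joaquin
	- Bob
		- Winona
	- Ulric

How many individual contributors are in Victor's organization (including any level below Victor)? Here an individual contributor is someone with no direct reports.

The people in Victor's organization with no one reporting to them are Jovan, Desmond, Delia. That is 3.

3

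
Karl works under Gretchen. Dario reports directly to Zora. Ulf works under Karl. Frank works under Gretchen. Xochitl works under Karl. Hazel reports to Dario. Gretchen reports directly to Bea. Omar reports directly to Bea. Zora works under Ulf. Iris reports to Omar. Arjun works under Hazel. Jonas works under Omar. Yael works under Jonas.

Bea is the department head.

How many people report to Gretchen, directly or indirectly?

8

Gretchen directly manages Karl, Frank. Under Karl: Xochitl, Ulf, Zora, Dario, Hazel, Arjun (6). Frank has no reports. So Gretchen's organization is 2 direct reports plus everyone under them: 7 + 1 = 8.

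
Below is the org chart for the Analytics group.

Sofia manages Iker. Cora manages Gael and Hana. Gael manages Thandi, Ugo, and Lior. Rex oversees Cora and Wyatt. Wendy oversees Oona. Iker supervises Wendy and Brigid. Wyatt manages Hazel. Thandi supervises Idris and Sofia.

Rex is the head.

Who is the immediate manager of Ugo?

Gael

Ugo reports directly to Gael.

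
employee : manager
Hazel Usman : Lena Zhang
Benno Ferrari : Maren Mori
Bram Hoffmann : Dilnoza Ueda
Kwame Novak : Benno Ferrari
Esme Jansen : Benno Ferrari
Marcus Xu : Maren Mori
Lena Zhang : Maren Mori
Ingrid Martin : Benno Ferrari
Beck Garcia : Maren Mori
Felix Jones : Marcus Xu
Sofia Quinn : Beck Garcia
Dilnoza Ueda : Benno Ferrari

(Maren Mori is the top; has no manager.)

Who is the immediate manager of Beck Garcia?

Beck Garcia reports directly to Maren Mori.

Maren Mori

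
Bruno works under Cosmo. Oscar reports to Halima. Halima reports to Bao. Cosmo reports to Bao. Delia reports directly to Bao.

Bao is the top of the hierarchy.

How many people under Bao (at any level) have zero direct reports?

3

The people in Bao's organization with no one reporting to them are Oscar, Bruno, Delia. That is 3.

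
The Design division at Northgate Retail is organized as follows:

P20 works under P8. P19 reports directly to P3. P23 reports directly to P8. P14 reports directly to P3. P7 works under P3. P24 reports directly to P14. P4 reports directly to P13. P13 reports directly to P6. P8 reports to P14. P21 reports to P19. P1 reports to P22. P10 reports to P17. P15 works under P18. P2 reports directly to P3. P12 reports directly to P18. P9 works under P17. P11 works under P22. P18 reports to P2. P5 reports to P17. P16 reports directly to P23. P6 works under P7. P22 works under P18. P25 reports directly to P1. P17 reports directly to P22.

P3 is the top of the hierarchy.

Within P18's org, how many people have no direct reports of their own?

The people in P18's organization with no one reporting to them are P12, P15, P11, P25, P10, P5, P9. That is 7.

7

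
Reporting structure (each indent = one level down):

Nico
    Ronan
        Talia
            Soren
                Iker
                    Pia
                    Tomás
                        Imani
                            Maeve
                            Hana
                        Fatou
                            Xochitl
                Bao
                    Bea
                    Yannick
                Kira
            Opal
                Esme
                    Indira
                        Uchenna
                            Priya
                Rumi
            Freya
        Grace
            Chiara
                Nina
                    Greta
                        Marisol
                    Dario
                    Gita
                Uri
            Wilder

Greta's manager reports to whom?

Chiara

Greta reports to Nina, and Nina reports to Chiara. So Greta's skip-level manager is Chiara.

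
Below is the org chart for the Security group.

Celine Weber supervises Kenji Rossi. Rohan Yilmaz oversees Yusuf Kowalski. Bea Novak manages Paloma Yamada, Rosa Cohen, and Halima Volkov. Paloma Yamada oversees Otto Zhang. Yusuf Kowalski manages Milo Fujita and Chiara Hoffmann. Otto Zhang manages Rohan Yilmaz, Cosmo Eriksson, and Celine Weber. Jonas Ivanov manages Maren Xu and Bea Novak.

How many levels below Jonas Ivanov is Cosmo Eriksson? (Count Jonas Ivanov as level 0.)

Chain from Cosmo Eriksson up to Jonas Ivanov: Cosmo Eriksson → Otto Zhang → Paloma Yamada → Bea Novak → Jonas Ivanov. That is 4 steps up, so Cosmo Eriksson is 4 levels below Jonas Ivanov.

4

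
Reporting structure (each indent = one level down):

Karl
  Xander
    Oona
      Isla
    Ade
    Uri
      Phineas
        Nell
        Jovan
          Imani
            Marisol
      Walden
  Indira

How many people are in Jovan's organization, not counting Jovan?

Jovan directly manages Imani. Under Imani: Marisol (1). That's 2 in total.

2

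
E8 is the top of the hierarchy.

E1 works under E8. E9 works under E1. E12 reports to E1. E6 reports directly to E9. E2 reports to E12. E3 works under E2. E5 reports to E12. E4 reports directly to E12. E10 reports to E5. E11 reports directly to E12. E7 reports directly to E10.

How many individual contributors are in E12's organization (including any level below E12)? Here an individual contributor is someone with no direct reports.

The people in E12's organization with no one reporting to them are E11, E4, E7, E3. That is 4.

4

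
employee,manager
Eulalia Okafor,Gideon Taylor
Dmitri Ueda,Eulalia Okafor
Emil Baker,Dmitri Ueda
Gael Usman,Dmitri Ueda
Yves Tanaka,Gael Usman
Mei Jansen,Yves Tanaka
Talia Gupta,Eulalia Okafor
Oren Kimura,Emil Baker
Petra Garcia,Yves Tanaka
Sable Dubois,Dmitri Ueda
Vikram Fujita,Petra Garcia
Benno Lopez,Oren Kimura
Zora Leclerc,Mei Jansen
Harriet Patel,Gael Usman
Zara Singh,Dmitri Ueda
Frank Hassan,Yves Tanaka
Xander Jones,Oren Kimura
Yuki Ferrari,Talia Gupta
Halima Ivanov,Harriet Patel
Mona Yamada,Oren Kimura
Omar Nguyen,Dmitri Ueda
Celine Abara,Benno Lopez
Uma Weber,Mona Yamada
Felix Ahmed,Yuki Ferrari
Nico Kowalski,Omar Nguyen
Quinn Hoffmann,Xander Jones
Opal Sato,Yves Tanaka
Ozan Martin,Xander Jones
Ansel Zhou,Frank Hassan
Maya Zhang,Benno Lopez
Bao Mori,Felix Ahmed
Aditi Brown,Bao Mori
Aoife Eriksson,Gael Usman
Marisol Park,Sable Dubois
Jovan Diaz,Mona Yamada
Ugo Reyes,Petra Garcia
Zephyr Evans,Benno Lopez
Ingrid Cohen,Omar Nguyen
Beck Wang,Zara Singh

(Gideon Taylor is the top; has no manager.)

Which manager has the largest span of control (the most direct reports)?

Direct-report counts: Gideon Taylor has 1; Eulalia Okafor has 2; Talia Gupta has 1; Yuki Ferrari has 1; Felix Ahmed has 1; Bao Mori has 1; Dmitri Ueda has 5; Omar Nguyen has 2; Zara Singh has 1; Sable Dubois has 1; Gael Usman has 3; Harriet Patel has 1; Yves Tanaka has 4; Frank Hassan has 1; Petra Garcia has 2; Mei Jansen has 1; Emil Baker has 1; Oren Kimura has 3; Mona Yamada has 2; Xander Jones has 2; Benno Lopez has 3. The largest is 5, held by Dmitri Ueda.

Dmitri Ueda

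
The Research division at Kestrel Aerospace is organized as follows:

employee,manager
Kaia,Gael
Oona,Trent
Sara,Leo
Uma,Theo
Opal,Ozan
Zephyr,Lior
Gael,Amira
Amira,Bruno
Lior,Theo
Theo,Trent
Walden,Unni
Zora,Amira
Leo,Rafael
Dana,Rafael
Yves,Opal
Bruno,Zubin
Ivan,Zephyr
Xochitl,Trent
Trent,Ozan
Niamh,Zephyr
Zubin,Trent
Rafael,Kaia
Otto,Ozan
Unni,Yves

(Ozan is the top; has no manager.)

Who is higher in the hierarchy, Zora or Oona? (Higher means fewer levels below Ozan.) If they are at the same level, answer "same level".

Oona

Zora is 5 levels below Ozan; Oona is 2. Oona is higher.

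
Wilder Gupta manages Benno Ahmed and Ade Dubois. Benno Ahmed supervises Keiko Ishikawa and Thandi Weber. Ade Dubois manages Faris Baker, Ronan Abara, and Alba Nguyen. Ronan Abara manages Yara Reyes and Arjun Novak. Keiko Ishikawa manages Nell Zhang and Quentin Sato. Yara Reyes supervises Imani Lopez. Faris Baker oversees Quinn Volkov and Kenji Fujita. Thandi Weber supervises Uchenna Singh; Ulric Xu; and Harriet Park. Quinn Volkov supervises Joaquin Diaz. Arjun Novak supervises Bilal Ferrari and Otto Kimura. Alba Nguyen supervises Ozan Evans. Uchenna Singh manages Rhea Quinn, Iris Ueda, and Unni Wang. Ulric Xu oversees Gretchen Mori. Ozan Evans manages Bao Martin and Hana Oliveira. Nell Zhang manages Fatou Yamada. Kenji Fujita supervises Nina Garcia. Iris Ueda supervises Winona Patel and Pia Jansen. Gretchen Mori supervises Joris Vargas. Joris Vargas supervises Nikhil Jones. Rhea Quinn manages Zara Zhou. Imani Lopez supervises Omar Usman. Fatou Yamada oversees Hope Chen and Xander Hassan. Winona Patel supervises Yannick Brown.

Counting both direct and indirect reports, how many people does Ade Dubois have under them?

Ade Dubois directly manages Ronan Abara, Faris Baker, Alba Nguyen. Under Ronan Abara: Arjun Novak, Otto Kimura, Bilal Ferrari, Yara Reyes, Imani Lopez, Omar Usman (6). Under Faris Baker: Kenji Fujita, Nina Garcia, Quinn Volkov, Joaquin Diaz (4). Under Alba Nguyen: Ozan Evans, Hana Oliveira, Bao Martin (3). So Ade Dubois's organization is 3 direct reports plus everyone under them: 7 + 5 + 4 = 16.

16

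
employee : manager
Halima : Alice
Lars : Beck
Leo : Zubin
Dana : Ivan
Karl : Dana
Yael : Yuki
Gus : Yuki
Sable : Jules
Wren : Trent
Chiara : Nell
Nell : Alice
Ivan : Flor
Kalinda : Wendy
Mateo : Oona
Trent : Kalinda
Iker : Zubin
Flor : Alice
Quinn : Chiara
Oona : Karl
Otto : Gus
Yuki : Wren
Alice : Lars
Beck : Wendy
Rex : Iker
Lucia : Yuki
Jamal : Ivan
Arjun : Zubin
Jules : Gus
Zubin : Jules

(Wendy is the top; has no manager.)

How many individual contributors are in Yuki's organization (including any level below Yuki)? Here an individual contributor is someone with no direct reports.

The people in Yuki's organization with no one reporting to them are Lucia, Yael, Otto, Sable, Rex, Arjun, Leo. That is 7.

7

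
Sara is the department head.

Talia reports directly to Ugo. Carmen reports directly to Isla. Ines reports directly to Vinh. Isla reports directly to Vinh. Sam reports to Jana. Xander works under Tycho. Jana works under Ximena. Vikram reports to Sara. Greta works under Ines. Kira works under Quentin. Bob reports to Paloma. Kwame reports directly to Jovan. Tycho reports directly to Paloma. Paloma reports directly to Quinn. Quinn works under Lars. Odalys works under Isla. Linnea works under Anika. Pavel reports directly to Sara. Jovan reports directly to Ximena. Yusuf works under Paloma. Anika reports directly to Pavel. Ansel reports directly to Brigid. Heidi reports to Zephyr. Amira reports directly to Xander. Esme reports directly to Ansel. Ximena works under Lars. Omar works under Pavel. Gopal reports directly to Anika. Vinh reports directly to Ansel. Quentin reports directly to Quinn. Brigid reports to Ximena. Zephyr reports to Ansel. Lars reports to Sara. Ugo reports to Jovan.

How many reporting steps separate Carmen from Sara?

7

Chain from Carmen up to Sara: Carmen → Isla → Vinh → Ansel → Brigid → Ximena → Lars → Sara. That is 7 steps up, so Carmen is 7 levels below Sara.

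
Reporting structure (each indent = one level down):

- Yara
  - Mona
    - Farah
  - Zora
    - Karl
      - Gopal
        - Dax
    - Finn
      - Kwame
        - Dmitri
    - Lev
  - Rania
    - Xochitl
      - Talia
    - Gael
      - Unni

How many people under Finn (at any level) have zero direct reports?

The only person in Finn's organization with no one reporting to them is Dmitri. That is 1.

1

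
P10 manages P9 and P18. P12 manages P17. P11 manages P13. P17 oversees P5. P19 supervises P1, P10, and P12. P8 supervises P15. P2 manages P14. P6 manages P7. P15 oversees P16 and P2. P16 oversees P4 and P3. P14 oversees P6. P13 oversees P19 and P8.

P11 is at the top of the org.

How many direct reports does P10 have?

P10 directly manages P9, P18. That is 2 direct reports.

2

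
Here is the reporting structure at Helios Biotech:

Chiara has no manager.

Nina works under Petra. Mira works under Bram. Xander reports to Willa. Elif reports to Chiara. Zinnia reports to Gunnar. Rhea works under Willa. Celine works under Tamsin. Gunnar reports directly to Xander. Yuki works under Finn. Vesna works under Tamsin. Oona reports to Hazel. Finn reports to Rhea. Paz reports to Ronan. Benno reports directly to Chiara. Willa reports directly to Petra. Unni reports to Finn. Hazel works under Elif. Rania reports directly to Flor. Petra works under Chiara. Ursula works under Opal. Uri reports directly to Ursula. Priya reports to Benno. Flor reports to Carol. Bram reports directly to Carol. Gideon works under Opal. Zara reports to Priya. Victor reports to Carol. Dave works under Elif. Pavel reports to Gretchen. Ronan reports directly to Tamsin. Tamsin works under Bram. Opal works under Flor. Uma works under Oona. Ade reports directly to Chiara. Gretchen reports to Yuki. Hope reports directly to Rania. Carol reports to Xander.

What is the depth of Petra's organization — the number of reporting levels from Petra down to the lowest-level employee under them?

The longest chain under Petra runs Petra → Willa → Xander → Carol → Flor → Opal → Ursula → Uri, which is 7 levels below Petra.

7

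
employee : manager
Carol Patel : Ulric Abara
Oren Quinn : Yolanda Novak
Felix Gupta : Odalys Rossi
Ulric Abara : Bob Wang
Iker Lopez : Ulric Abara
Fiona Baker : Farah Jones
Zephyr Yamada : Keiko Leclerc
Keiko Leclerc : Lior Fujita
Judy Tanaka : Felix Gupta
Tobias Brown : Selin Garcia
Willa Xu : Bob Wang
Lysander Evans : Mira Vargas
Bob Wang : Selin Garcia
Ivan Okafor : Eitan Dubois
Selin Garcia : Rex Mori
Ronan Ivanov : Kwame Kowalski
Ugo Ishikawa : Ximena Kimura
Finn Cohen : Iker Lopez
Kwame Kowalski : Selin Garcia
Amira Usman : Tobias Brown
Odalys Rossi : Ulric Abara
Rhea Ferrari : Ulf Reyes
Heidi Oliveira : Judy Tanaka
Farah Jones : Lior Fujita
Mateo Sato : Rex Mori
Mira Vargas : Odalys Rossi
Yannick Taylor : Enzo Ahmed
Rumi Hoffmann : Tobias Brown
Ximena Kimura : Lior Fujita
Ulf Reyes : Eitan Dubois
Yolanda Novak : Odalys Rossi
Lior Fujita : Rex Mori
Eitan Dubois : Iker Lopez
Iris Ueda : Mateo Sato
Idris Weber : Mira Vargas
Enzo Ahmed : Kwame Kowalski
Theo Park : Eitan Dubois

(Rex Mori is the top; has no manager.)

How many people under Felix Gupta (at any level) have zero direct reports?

The only person in Felix Gupta's organization with no one reporting to them is Heidi Oliveira. That is 1.

1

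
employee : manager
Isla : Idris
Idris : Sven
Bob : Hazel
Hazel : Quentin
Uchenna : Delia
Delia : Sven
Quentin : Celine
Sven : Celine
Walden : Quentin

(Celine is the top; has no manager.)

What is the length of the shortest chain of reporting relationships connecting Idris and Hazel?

4

Idris is 2 levels below Celine, and Hazel is 2 levels below Celine (their lowest common manager). The shortest path runs up from Idris to Celine and back down to Hazel: 2 + 2 = 4 links.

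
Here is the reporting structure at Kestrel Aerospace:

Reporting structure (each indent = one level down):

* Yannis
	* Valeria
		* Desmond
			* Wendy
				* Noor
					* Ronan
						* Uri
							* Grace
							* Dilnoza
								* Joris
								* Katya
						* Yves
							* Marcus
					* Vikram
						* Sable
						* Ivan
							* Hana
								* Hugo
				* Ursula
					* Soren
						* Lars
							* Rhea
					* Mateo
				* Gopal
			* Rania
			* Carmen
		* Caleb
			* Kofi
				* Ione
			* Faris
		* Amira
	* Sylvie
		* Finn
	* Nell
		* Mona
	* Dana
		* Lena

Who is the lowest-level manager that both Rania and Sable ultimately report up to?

Rania's chain of managers is Desmond, Valeria, Yannis. Sable's chain of managers is Vikram, Noor, Wendy, Desmond, Valeria, Yannis. The first manager that appears in both chains is Desmond.

Desmond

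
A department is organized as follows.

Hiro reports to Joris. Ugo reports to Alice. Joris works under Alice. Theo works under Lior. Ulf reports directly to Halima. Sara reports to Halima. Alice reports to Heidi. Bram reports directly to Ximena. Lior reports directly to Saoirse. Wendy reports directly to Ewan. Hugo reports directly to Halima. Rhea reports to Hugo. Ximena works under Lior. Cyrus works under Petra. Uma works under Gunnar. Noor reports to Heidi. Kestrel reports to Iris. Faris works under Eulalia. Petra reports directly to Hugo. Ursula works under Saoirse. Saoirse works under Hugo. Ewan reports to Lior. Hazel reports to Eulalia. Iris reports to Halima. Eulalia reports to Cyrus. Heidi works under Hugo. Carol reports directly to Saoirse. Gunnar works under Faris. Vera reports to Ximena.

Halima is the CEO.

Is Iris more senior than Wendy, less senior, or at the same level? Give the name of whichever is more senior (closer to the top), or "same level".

Iris

Iris is 1 level below Halima; Wendy is 5. Iris is higher.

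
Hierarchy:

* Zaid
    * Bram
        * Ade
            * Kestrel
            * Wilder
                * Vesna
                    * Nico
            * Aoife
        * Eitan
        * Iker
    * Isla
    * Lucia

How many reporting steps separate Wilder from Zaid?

Chain from Wilder up to Zaid: Wilder → Ade → Bram → Zaid. That is 3 steps up, so Wilder is 3 levels below Zaid.

3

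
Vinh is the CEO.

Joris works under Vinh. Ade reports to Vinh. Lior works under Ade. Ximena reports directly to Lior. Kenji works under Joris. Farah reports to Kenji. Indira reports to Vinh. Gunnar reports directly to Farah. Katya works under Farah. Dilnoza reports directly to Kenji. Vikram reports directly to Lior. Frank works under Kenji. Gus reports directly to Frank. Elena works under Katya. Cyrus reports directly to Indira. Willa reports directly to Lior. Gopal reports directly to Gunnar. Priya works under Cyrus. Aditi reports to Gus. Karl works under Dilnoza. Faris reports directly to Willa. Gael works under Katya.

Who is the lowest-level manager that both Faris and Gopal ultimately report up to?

Faris's chain of managers is Willa, Lior, Ade, Vinh. Gopal's chain of managers is Gunnar, Farah, Kenji, Joris, Vinh. The first manager that appears in both chains is Vinh.

Vinh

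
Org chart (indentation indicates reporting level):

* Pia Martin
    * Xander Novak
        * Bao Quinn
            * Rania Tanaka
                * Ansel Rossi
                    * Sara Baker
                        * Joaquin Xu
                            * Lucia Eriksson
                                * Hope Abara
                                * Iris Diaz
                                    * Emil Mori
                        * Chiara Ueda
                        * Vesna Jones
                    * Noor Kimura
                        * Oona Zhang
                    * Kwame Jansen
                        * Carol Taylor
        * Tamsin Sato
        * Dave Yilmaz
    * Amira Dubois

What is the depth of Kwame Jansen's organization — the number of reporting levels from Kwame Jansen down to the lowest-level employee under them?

The longest chain under Kwame Jansen runs Kwame Jansen → Carol Taylor, which is 1 level below Kwame Jansen.

1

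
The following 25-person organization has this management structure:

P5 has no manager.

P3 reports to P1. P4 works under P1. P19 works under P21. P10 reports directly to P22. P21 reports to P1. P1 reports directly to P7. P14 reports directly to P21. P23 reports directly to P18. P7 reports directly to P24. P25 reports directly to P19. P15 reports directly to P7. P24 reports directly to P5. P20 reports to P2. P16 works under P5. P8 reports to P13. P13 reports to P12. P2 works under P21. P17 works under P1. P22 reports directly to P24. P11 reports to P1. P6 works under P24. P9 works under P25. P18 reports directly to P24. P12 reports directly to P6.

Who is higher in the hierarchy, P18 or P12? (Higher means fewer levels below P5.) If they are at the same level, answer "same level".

P18 is 2 levels below P5; P12 is 3. P18 is higher.

P18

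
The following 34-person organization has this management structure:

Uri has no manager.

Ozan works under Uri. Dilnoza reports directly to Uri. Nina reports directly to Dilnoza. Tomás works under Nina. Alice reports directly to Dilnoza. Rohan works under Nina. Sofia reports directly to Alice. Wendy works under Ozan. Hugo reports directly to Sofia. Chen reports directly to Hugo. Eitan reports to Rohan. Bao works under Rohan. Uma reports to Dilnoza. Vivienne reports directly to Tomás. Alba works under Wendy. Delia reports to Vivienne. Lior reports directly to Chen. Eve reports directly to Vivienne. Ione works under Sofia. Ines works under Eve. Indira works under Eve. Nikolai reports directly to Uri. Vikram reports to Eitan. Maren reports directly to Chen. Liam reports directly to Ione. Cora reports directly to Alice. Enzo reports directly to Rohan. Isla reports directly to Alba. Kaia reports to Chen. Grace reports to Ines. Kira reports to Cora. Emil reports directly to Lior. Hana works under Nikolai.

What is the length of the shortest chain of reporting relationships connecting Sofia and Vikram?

6

Sofia is 2 levels below Dilnoza, and Vikram is 4 levels below Dilnoza (their lowest common manager). The shortest path runs up from Sofia to Dilnoza and back down to Vikram: 2 + 4 = 6 links.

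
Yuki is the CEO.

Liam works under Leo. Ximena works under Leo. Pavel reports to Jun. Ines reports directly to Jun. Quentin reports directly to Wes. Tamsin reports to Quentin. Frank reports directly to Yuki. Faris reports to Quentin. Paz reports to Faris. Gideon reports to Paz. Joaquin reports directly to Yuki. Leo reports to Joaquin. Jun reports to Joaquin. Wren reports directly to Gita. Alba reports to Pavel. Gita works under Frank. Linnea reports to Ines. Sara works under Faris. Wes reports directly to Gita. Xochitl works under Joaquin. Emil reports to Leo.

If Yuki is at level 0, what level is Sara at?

6

Chain from Sara up to Yuki: Sara → Faris → Quentin → Wes → Gita → Frank → Yuki. That is 6 steps up, so Sara is 6 levels below Yuki.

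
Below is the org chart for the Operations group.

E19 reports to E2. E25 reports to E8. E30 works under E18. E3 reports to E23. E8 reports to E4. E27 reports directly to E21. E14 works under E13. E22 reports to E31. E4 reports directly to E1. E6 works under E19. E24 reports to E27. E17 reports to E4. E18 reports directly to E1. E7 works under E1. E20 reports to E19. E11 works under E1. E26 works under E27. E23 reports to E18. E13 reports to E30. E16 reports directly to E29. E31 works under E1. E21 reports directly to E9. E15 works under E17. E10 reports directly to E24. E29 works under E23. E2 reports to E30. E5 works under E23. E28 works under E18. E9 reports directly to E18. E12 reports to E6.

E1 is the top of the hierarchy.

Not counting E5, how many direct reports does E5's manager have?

2

E5 reports to E23. E23's other direct reports are E29, E3 — 2 peers.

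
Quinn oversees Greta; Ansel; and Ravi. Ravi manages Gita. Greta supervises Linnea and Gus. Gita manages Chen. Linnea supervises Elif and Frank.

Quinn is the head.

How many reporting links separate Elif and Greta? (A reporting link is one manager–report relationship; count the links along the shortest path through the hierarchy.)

2

Elif is in Greta's organization: the chain from Elif up to Greta is Elif → Linnea → Greta, which is 2 links.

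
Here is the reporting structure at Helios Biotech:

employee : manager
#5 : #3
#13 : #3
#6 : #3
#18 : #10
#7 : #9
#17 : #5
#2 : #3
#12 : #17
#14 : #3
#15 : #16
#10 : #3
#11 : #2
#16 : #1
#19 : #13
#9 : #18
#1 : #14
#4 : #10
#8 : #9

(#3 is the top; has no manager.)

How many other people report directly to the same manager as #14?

5

#14 reports to #3. #3's other direct reports are #2, #5, #10, #6, #13 — 5 peers.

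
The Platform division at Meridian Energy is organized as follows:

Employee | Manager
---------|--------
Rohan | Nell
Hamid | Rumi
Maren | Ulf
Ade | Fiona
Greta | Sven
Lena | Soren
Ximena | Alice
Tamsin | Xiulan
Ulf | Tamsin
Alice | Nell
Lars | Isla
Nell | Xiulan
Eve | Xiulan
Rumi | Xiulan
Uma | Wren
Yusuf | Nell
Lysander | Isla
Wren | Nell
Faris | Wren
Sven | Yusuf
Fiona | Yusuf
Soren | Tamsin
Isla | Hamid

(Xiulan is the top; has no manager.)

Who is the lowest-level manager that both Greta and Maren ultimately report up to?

Xiulan

Greta's chain of managers is Sven, Yusuf, Nell, Xiulan. Maren's chain of managers is Ulf, Tamsin, Xiulan. The first manager that appears in both chains is Xiulan.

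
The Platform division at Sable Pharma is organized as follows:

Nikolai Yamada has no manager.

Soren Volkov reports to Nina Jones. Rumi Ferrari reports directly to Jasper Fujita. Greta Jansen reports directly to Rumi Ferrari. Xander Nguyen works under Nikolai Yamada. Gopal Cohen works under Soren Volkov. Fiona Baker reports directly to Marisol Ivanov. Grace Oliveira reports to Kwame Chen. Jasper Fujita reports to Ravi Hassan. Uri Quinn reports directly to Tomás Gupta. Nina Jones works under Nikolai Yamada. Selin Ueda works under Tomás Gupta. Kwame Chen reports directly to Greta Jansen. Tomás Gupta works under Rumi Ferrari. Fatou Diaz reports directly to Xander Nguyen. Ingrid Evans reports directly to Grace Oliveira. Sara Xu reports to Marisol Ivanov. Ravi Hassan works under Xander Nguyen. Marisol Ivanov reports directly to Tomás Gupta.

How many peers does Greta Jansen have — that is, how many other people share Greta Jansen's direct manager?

Greta Jansen reports to Rumi Ferrari. Rumi Ferrari's other direct reports are Tomás Gupta — 1 peer.

1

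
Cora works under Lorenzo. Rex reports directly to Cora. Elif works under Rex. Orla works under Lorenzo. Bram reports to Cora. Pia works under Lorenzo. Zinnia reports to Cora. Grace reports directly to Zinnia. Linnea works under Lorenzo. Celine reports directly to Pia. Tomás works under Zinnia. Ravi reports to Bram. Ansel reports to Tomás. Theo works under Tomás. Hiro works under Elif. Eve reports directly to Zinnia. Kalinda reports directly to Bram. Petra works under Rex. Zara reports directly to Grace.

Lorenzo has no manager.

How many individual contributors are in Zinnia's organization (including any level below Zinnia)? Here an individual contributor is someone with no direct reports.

The people in Zinnia's organization with no one reporting to them are Eve, Theo, Ansel, Zara. That is 4.

4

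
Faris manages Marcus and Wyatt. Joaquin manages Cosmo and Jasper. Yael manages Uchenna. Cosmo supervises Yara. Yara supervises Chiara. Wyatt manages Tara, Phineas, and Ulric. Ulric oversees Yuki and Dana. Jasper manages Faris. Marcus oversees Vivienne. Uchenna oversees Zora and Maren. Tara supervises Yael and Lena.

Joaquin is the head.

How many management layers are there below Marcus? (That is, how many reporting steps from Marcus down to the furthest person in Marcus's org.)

The longest chain under Marcus runs Marcus → Vivienne, which is 1 level below Marcus.

1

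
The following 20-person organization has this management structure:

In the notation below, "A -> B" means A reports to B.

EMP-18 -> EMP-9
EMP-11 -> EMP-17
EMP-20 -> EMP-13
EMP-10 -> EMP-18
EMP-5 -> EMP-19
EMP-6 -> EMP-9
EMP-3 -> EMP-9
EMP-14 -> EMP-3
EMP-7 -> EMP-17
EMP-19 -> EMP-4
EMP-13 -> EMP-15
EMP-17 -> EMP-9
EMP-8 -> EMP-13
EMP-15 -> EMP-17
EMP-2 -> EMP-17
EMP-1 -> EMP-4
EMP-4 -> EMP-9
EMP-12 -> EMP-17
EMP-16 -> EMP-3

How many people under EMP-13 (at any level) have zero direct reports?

2

The people in EMP-13's organization with no one reporting to them are EMP-20, EMP-8. That is 2.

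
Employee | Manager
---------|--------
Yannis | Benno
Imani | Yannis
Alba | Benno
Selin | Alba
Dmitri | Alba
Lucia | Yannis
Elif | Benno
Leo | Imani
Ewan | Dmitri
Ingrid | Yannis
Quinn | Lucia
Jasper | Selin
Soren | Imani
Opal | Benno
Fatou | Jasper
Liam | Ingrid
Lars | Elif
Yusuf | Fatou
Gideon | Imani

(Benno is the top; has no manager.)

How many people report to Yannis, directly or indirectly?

8

Yannis directly manages Imani, Lucia, Ingrid. Under Imani: Gideon, Soren, Leo (3). Under Lucia: Quinn (1). Under Ingrid: Liam (1). So Yannis's organization is 3 direct reports plus everyone under them: 4 + 2 + 2 = 8.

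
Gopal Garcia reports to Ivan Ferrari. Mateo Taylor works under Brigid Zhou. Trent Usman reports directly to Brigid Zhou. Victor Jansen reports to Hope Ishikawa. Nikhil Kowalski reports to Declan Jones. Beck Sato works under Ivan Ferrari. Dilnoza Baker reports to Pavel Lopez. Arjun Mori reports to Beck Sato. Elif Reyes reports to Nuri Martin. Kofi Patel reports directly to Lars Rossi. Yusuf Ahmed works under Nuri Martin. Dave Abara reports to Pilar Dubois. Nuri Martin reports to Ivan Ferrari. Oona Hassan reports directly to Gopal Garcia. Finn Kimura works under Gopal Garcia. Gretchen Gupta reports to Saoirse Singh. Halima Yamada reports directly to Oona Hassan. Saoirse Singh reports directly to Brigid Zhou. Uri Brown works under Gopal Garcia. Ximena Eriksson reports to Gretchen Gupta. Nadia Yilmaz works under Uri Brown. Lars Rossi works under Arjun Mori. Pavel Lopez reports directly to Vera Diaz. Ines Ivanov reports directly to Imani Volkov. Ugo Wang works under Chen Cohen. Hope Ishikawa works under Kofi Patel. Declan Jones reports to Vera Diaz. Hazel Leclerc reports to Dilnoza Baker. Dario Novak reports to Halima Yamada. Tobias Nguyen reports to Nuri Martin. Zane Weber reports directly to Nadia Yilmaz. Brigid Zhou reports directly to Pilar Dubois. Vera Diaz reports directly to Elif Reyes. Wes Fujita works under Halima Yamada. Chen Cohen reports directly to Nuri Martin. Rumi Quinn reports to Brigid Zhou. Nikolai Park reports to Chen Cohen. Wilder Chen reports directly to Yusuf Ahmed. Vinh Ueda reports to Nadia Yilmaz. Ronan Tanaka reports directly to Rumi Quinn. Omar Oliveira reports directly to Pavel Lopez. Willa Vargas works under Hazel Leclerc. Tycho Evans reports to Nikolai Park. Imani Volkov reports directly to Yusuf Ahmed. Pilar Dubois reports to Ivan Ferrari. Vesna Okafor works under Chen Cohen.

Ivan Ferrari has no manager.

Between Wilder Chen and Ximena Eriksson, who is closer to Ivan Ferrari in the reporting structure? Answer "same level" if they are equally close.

Wilder Chen is 3 levels below Ivan Ferrari; Ximena Eriksson is 5. Wilder Chen is higher.

Wilder Chen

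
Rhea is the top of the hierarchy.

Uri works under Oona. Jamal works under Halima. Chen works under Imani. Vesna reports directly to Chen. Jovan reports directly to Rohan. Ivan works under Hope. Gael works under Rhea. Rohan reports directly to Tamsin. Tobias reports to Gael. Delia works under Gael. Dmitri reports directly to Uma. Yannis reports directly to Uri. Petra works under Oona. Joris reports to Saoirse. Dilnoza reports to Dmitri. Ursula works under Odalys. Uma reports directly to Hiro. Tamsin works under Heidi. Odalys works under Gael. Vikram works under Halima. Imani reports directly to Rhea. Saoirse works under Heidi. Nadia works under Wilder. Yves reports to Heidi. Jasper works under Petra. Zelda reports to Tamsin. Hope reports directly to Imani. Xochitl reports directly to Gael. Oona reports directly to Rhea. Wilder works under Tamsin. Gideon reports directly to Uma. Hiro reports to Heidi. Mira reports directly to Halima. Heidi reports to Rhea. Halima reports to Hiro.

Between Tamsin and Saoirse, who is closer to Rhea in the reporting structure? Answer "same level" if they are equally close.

same level

Both Tamsin and Saoirse are 2 levels below Rhea.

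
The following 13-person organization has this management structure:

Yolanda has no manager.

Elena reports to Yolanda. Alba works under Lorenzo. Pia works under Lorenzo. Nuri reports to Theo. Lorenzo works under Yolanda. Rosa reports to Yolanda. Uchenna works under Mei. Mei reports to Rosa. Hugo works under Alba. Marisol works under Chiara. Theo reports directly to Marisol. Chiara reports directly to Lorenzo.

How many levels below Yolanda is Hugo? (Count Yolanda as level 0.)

Chain from Hugo up to Yolanda: Hugo → Alba → Lorenzo → Yolanda. That is 3 steps up, so Hugo is 3 levels below Yolanda.

3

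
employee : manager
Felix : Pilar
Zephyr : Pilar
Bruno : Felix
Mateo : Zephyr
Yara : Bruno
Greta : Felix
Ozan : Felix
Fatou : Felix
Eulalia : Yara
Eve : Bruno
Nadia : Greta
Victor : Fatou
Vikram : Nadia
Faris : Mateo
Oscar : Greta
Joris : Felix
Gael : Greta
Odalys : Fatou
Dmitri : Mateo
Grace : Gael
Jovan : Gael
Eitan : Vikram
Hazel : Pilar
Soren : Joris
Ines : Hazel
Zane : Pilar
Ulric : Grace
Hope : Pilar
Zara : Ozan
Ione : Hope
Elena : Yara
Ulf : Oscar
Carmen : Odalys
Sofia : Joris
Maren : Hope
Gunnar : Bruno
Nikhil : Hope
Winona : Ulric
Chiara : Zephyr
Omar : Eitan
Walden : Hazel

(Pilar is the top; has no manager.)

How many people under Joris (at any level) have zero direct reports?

The people in Joris's organization with no one reporting to them are Sofia, Soren. That is 2.

2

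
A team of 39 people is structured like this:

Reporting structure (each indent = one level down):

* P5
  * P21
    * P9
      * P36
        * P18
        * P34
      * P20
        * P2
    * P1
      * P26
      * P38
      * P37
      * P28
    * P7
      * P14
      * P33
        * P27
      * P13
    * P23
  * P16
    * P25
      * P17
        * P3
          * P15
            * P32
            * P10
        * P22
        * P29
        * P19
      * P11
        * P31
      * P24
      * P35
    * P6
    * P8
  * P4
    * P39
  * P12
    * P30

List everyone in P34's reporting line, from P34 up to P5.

P34 -> P36 -> P9 -> P21 -> P5

P34 reports to P36. P36 reports to P9. P9 reports to P21. P21 reports to P5. P5 is at the top.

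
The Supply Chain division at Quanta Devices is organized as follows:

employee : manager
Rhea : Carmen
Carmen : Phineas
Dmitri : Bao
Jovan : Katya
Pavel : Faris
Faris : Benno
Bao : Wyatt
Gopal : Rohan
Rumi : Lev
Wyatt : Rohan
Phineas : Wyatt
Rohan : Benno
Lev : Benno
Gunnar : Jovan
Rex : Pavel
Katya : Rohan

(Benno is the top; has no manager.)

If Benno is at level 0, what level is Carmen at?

Chain from Carmen up to Benno: Carmen → Phineas → Wyatt → Rohan → Benno. That is 4 steps up, so Carmen is 4 levels below Benno.

4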